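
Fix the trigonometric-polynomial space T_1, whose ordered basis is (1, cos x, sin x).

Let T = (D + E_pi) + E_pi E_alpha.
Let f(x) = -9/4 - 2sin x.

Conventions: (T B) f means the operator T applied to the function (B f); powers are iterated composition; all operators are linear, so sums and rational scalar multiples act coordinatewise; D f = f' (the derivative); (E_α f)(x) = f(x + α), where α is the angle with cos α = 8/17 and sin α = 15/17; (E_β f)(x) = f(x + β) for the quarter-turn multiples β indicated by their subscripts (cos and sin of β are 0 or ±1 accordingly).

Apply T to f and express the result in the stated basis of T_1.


D f = -2cos x
E_pi f = -9/4 + 2sin x
(D + E_pi) f = -9/4 - 2cos x + 2sin x
E_alpha f = -9/4 - (30/17)cos x - (16/17)sin x
E_pi E_alpha f = -9/4 + (30/17)cos x + (16/17)sin x
((D + E_pi) + E_pi E_alpha) f = -9/2 - (4/17)cos x + (50/17)sin x

the result is g(x) = -9/2 - (4/17)cos x + (50/17)sin x


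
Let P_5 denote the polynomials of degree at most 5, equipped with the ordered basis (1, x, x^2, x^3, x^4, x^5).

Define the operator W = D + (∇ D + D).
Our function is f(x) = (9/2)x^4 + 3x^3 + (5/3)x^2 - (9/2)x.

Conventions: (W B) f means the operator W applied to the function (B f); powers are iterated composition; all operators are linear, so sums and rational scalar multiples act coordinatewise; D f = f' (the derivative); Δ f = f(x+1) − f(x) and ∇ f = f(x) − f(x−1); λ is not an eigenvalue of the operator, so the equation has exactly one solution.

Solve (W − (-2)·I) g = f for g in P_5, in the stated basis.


the result is g(x) = (9/4)x^4 - (15/2)x^3 + (59/6)x^2 + (169/12)x - 119/3

write g with unknown coordinates in the stated basis and equate coefficients in (W − (-2)·I) g = f
solving from the highest basis element down gives g = (9/4)x^4 - (15/2)x^3 + (59/6)x^2 + (169/12)x - 119/3
check: W g = 18x^3 - 18x^2 - (98/3)x + 238/3
so W g − (-2)·g = (9/2)x^4 + 3x^3 + (5/3)x^2 - (9/2)x = f ✓


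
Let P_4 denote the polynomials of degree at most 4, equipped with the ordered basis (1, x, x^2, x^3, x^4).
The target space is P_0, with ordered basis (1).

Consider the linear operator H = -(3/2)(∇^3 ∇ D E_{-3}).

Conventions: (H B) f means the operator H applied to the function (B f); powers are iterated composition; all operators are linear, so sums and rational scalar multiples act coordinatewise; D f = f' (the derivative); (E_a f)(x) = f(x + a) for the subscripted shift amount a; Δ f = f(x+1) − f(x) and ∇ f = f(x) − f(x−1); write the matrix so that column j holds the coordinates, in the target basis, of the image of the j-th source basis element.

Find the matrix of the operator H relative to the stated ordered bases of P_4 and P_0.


the matrix is [[0, 0, 0, 0, 0]] (rows listed top to bottom)

image of 1: 0
image of x: 0
image of x^2: 0
image of x^3: 0
image of x^4: 0
each image's coordinates form column j of the matrix


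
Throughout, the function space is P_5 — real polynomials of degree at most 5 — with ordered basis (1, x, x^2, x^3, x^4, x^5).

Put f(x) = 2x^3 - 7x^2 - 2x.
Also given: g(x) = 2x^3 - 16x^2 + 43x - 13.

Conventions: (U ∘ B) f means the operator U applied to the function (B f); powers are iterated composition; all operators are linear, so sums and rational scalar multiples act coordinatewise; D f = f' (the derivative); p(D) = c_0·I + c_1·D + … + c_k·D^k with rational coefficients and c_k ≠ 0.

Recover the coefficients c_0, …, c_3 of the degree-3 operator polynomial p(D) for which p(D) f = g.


c_0 = 1, c_1 = -3/2, c_2 = 2, c_3 = 1

D^0 f = 2x^3 - 7x^2 - 2x
D^1 f = 6x^2 - 14x - 2
D^2 f = 12x - 14
D^3 f = 12
matching coefficients of g against c_0 f + c_1 Df + … from the top degree down determines the c_i
solution: c_0 = 1, c_1 = -3/2, c_2 = 2, c_3 = 1


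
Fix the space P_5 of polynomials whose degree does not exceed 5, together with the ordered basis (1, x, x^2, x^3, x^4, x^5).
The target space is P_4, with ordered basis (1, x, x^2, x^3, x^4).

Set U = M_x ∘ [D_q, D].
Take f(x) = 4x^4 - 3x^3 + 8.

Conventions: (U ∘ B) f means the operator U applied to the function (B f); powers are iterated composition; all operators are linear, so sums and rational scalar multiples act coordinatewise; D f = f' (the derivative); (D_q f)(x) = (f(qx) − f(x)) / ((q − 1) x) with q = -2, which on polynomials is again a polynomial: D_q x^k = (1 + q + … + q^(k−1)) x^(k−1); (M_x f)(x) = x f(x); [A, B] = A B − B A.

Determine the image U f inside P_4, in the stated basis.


D f = 16x^3 - 9x^2
D_q D f = 48x^2 + 9x
D_q f = -20x^3 - 9x^2
D D_q f = -60x^2 - 18x
[D_q, D] f = 108x^2 + 27x
M_x [D_q, D] f = 108x^3 + 27x^2

the result is g(x) = 108x^3 + 27x^2


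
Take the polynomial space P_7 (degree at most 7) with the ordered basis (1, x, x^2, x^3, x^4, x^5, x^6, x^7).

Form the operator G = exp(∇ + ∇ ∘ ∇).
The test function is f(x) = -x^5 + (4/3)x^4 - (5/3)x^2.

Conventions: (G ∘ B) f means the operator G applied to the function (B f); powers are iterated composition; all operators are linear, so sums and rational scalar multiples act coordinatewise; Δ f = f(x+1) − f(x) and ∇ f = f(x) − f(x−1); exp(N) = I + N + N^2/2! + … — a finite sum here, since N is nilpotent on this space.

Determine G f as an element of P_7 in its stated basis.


g(x) = -x^5 - (11/3)x^4 - (44/3)x^3 + (73/3)x^2 - (71/3)x + 116/3

order-1 term: -5x^4 - (14/3)x^3 + 58x^2 - 95x + 134/3
order-2 term: -10x^3 - 22x^2 + 101x - 118/3
order-3 term: -10x^2 - (74/3)x + 43
order-4 term: -5x - 26/3
order-5 term: -1
the series for exp(∇ + ∇ ∘ ∇) f terminates at order 5
exp(∇ + ∇ ∘ ∇) f = -x^5 - (11/3)x^4 - (44/3)x^3 + (73/3)x^2 - (71/3)x + 116/3


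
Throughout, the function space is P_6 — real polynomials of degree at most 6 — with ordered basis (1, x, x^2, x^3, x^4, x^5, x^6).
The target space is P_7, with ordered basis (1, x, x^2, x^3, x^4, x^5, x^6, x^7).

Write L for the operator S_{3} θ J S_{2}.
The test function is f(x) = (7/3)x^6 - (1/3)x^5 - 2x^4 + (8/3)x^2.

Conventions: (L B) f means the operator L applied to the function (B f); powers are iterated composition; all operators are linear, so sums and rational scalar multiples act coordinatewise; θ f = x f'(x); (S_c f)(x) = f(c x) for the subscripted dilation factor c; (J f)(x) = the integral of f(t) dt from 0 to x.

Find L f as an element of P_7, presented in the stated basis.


S_{2} f = (448/3)x^6 - (32/3)x^5 - 32x^4 + (32/3)x^2
J S_{2} f = (64/3)x^7 - (16/9)x^6 - (32/5)x^5 + (32/9)x^3
θ J S_{2} f = (448/3)x^7 - (32/3)x^6 - 32x^5 + (32/3)x^3
S_{3} (θ J) S_{2} f = 326592x^7 - 7776x^6 - 7776x^5 + 288x^3

the image equals g(x) = 326592x^7 - 7776x^6 - 7776x^5 + 288x^3


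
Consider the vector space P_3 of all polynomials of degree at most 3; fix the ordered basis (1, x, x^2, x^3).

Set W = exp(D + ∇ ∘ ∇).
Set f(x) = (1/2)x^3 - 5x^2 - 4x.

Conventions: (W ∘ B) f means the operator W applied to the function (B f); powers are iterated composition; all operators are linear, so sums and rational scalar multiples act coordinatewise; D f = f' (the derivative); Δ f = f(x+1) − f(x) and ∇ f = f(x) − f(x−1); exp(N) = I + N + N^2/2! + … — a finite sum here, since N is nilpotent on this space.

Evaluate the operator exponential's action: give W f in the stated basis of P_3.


g(x) = (1/2)x^3 - (7/2)x^2 - (19/2)x - 37/2

order-1 term: (3/2)x^2 - 7x - 17
order-2 term: (3/2)x - 2
order-3 term: 1/2
the series for exp(D + ∇ ∘ ∇) f terminates at order 3
exp(D + ∇ ∘ ∇) f = (1/2)x^3 - (7/2)x^2 - (19/2)x - 37/2


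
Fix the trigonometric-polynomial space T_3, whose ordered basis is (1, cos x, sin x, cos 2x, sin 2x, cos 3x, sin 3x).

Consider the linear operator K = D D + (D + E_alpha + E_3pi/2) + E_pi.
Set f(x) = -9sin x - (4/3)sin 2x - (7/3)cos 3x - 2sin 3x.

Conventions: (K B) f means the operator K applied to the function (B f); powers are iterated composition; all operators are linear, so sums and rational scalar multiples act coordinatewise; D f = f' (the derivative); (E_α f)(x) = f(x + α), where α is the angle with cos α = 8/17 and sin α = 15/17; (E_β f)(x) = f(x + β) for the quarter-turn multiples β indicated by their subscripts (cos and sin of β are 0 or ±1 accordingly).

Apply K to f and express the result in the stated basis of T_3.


D f = -9cos x - (8/3)cos 2x - 6cos 3x + 7sin 3x
D D f = 9sin x + (16/3)sin 2x + 21cos 3x + 18sin 3x
D f = -9cos x - (8/3)cos 2x - 6cos 3x + 7sin 3x
E_alpha f = -(135/17)cos x - (72/17)sin x - (320/289)cos 2x + (644/867)sin 2x + (37186/14739)cos 3x + (8621/4913)sin 3x
E_3pi/2 f = 9cos x + (4/3)sin 2x - 2cos 3x + (7/3)sin 3x
(D + E_alpha + E_3pi/2) f = -(135/17)cos x - (72/17)sin x - (3272/867)cos 2x + (600/289)sin 2x - (80726/14739)cos 3x + (163427/14739)sin 3x
E_pi f = 9sin x - (4/3)sin 2x + (7/3)cos 3x + 2sin 3x
(D D + (D + E_alpha + E_3pi/2) + E_pi) f = -(135/17)cos x + (234/17)sin x - (3272/867)cos 2x + (1756/289)sin 2x + (87728/4913)cos 3x + (458207/14739)sin 3x

g(x) = -(135/17)cos x + (234/17)sin x - (3272/867)cos 2x + (1756/289)sin 2x + (87728/4913)cos 3x + (458207/14739)sin 3x


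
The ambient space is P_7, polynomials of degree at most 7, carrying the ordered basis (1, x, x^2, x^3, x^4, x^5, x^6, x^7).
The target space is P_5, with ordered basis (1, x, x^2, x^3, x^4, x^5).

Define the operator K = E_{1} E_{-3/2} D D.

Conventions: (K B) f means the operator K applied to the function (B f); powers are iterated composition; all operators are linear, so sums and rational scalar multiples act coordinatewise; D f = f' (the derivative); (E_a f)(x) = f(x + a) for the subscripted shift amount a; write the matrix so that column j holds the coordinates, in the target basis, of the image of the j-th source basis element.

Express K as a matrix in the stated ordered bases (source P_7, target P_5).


image of 1: 0
image of x: 0
image of x^2: 2
image of x^3: 6x - 3
image of x^4: 12x^2 - 12x + 3
image of x^5: 20x^3 - 30x^2 + 15x - 5/2
image of x^6: 30x^4 - 60x^3 + 45x^2 - 15x + 15/8
image of x^7: 42x^5 - 105x^4 + 105x^3 - (105/2)x^2 + (105/8)x - 21/16
each image's coordinates form column j of the matrix

the matrix is [[0, 0, 2, -3, 3, -5/2, 15/8, -21/16]; [0, 0, 0, 6, -12, 15, -15, 105/8]; [0, 0, 0, 0, 12, -30, 45, -105/2]; [0, 0, 0, 0, 0, 20, -60, 105]; [0, 0, 0, 0, 0, 0, 30, -105]; [0, 0, 0, 0, 0, 0, 0, 42]] (rows listed top to bottom)


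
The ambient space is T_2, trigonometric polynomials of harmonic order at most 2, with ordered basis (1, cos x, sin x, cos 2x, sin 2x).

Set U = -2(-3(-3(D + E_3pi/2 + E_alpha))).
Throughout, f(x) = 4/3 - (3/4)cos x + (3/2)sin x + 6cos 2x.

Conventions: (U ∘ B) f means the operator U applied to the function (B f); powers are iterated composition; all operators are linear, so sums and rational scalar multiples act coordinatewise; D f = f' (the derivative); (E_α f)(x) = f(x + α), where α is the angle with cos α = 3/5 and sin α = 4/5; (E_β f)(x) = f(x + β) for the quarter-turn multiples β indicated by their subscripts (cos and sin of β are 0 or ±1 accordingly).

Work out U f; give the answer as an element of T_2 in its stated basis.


D f = (3/2)cos x + (3/4)sin x - 12sin 2x
E_3pi/2 f = 4/3 - (3/2)cos x - (3/4)sin x - 6cos 2x
E_alpha f = 4/3 + (3/4)cos x + (3/2)sin x - (42/25)cos 2x - (144/25)sin 2x
(D + E_3pi/2 + E_alpha) f = 8/3 + (3/4)cos x + (3/2)sin x - (192/25)cos 2x - (444/25)sin 2x
(-3(D + E_3pi/2 + E_alpha)) f = -8 - (9/4)cos x - (9/2)sin x + (576/25)cos 2x + (1332/25)sin 2x
(-3(-3(D + E_3pi/2 + E_alpha))) f = 24 + (27/4)cos x + (27/2)sin x - (1728/25)cos 2x - (3996/25)sin 2x
(-2(-3(-3(D + E_3pi/2 + E_alpha)))) f = -48 - (27/2)cos x - 27sin x + (3456/25)cos 2x + (7992/25)sin 2x

the result is g(x) = -48 - (27/2)cos x - 27sin x + (3456/25)cos 2x + (7992/25)sin 2x


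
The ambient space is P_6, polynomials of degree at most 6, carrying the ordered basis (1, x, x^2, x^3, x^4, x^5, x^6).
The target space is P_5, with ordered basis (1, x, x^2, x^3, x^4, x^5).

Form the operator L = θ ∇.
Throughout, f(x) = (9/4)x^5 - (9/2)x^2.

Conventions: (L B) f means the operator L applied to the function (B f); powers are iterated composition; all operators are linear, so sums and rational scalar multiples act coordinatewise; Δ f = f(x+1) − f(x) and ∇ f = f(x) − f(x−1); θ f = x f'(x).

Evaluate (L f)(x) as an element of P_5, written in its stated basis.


the image equals g(x) = 45x^4 - (135/2)x^3 + 45x^2 - (81/4)x

∇ f = (45/4)x^4 - (45/2)x^3 + (45/2)x^2 - (81/4)x + 27/4
θ ∇ f = 45x^4 - (135/2)x^3 + 45x^2 - (81/4)x


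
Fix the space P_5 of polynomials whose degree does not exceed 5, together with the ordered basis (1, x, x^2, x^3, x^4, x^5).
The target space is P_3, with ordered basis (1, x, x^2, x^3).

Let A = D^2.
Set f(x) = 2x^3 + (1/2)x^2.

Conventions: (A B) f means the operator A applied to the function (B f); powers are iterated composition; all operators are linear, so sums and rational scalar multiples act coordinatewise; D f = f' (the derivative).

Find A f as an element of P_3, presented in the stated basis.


D f = 6x^2 + x
D D f = 12x + 1

g(x) = 12x + 1


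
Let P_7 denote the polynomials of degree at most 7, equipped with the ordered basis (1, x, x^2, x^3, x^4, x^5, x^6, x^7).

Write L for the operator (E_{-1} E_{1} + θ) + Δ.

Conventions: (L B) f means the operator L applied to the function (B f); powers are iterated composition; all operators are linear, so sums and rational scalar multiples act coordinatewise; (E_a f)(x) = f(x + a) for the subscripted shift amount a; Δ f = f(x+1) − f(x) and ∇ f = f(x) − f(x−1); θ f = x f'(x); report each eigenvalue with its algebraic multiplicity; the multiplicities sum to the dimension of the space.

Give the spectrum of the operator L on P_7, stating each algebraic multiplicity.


image of 1: 1
image of x: 2x + 1
image of x^2: 3x^2 + 2x + 1
image of x^3: 4x^3 + 3x^2 + 3x + 1
image of x^4: 5x^4 + 4x^3 + 6x^2 + 4x + 1
image of x^5: 6x^5 + 5x^4 + 10x^3 + 10x^2 + 5x + 1
image of x^6: 7x^6 + 6x^5 + 15x^4 + 20x^3 + 15x^2 + 6x + 1
image of x^7: 8x^7 + 7x^6 + 21x^5 + 35x^4 + 35x^3 + 21x^2 + 7x + 1
the matrix is upper triangular; its diagonal is (1, 2, 3, 4, 5, 6, 7, 8)
for a triangular matrix the eigenvalues are the diagonal entries, with algebraic multiplicity their repetition count

λ = 1 (multiplicity 1), λ = 2 (multiplicity 1), λ = 3 (multiplicity 1), λ = 4 (multiplicity 1), λ = 5 (multiplicity 1), λ = 6 (multiplicity 1), λ = 7 (multiplicity 1), λ = 8 (multiplicity 1)


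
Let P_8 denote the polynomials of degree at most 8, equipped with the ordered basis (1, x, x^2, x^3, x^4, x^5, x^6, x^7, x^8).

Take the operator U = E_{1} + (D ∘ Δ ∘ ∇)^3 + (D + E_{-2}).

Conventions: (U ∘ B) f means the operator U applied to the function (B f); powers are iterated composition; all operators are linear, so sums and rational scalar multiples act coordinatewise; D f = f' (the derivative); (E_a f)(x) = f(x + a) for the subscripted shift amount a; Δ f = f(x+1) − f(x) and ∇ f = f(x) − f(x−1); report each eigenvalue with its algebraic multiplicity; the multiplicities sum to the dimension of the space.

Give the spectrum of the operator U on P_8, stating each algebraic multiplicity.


image of 1: 2
image of x: 2x
image of x^2: 2x^2 + 5
image of x^3: 2x^3 + 15x - 7
image of x^4: 2x^4 + 30x^2 - 28x + 17
image of x^5: 2x^5 + 50x^3 - 70x^2 + 85x - 31
image of x^6: 2x^6 + 75x^4 - 140x^3 + 255x^2 - 186x + 65
image of x^7: 2x^7 + 105x^5 - 245x^4 + 595x^3 - 651x^2 + 455x - 127
image of x^8: 2x^8 + 140x^6 - 392x^5 + 1190x^4 - 1736x^3 + 1820x^2 - 1016x + 257
the matrix is upper triangular; its diagonal is (2, 2, 2, 2, 2, 2, 2, 2, 2)
for a triangular matrix the eigenvalues are the diagonal entries, with algebraic multiplicity their repetition count

λ = 2 (multiplicity 9)


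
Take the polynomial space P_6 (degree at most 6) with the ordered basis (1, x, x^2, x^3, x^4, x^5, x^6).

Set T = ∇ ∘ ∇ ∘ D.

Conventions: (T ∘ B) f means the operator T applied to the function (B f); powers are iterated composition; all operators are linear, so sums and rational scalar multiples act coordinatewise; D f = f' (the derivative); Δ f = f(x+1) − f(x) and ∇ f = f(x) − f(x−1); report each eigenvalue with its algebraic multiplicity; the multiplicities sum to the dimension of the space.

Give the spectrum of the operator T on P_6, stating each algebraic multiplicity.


λ = 0 (multiplicity 7)

image of 1: 0
image of x: 0
image of x^2: 0
image of x^3: 6
image of x^4: 24x - 24
image of x^5: 60x^2 - 120x + 70
image of x^6: 120x^3 - 360x^2 + 420x - 180
the matrix is upper triangular; its diagonal is (0, 0, 0, 0, 0, 0, 0)
for a triangular matrix the eigenvalues are the diagonal entries, with algebraic multiplicity their repetition count


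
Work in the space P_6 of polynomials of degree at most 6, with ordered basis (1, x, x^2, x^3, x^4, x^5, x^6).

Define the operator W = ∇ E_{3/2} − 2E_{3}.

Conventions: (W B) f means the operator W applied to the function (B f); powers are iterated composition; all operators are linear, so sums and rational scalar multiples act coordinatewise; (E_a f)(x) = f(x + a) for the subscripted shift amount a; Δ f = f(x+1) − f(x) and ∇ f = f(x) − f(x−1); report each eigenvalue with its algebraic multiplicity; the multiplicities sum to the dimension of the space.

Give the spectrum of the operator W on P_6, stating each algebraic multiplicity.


λ = -2 (multiplicity 7)

image of 1: -2
image of x: -2x - 5
image of x^2: -2x^2 - 10x - 16
image of x^3: -2x^3 - 15x^2 - 48x - 203/4
image of x^4: -2x^4 - 20x^3 - 96x^2 - 203x - 157
image of x^5: -2x^5 - 25x^4 - 160x^3 - (1015/2)x^2 - 785x - 7655/16
image of x^6: -2x^6 - 30x^5 - 240x^4 - 1015x^3 - 2355x^2 - (22965/8)x - 11573/8
the matrix is upper triangular; its diagonal is (-2, -2, -2, -2, -2, -2, -2)
for a triangular matrix the eigenvalues are the diagonal entries, with algebraic multiplicity their repetition count


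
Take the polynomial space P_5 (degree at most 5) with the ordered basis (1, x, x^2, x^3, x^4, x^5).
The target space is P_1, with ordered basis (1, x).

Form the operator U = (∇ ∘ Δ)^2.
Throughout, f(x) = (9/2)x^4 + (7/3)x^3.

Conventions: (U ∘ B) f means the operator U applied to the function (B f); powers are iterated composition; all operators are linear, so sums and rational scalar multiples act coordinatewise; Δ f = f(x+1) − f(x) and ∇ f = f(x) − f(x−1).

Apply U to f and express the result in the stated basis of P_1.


g(x) = 108

Δ f = 18x^3 + 34x^2 + 25x + 41/6
∇ Δ f = 54x^2 + 14x + 9
Δ (∇ ∘ Δ) f = 108x + 68
∇ Δ (∇ ∘ Δ) f = 108


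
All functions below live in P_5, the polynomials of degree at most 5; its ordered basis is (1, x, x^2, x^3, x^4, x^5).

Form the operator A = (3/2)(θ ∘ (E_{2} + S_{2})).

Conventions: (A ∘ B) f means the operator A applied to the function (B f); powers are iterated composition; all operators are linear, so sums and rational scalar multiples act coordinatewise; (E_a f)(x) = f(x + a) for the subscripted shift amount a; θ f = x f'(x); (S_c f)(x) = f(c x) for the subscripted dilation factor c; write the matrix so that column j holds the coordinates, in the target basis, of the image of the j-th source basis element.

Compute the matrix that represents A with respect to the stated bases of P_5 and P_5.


image of 1: 0
image of x: (9/2)x
image of x^2: 15x^2 + 6x
image of x^3: (81/2)x^3 + 18x^2 + 18x
image of x^4: 102x^4 + 36x^3 + 72x^2 + 48x
image of x^5: (495/2)x^5 + 60x^4 + 180x^3 + 240x^2 + 120x
each image's coordinates form column j of the matrix

the matrix is [[0, 0, 0, 0, 0, 0]; [0, 9/2, 6, 18, 48, 120]; [0, 0, 15, 18, 72, 240]; [0, 0, 0, 81/2, 36, 180]; [0, 0, 0, 0, 102, 60]; [0, 0, 0, 0, 0, 495/2]] (rows listed top to bottom)


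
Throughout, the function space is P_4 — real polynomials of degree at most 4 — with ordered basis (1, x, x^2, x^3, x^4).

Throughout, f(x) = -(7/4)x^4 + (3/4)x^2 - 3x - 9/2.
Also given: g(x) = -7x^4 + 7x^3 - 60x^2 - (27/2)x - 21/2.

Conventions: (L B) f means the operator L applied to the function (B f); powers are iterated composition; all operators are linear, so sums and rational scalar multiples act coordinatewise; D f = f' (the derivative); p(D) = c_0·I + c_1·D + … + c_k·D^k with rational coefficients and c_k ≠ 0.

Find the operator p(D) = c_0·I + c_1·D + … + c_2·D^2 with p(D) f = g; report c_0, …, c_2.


D^0 f = -(7/4)x^4 + (3/4)x^2 - 3x - 9/2
D^1 f = -7x^3 + (3/2)x - 3
D^2 f = -21x^2 + 3/2
matching coefficients of g against c_0 f + c_1 Df + … from the top degree down determines the c_i
solution: c_0 = 4, c_1 = -1, c_2 = 3

p(D) = 4·I − D + 3·D^2, i.e. c_0 = 4, c_1 = -1, c_2 = 3


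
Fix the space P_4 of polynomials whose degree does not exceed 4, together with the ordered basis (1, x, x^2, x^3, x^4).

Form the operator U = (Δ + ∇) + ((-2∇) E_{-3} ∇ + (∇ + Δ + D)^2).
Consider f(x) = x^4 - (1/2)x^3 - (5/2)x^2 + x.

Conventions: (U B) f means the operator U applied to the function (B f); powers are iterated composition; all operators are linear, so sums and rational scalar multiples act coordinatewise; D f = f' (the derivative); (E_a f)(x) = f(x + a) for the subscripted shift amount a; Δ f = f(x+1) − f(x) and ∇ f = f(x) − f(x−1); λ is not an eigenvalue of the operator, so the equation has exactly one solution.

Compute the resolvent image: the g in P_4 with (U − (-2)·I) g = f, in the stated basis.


write g with unknown coordinates in the stated basis and equate coefficients in (U − (-2)·I) g = f
solving from the highest basis element down gives g = (1/2)x^4 - (9/4)x^3 - (31/2)x^2 + (115/4)x + 221
check: U g = 4x^3 + (57/2)x^2 - (113/2)x - 442
so U g − (-2)·g = x^4 - (1/2)x^3 - (5/2)x^2 + x = f ✓

the image equals g(x) = (1/2)x^4 - (9/4)x^3 - (31/2)x^2 + (115/4)x + 221


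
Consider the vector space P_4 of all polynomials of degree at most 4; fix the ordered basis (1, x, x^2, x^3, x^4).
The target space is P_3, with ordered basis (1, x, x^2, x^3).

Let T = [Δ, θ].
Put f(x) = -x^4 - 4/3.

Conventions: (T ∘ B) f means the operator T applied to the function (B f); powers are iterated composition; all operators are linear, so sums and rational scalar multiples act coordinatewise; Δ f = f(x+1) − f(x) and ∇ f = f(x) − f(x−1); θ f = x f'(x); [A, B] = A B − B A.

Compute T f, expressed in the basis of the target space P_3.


θ f = -4x^4
Δ θ f = -16x^3 - 24x^2 - 16x - 4
Δ f = -4x^3 - 6x^2 - 4x - 1
θ Δ f = -12x^3 - 12x^2 - 4x
[Δ, θ] f = -4x^3 - 12x^2 - 12x - 4

the image equals g(x) = -4x^3 - 12x^2 - 12x - 4


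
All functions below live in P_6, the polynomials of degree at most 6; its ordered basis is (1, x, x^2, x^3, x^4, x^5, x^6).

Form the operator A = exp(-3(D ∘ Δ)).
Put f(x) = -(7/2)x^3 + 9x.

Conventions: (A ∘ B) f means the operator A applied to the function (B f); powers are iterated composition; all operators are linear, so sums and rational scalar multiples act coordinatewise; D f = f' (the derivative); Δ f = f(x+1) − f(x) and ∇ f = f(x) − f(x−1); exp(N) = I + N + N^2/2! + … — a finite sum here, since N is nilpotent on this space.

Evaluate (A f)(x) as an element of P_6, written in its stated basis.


order-1 term: 63x + 63/2
the series for exp(-3(D ∘ Δ)) f terminates at order 1
exp(-3(D ∘ Δ)) f = -(7/2)x^3 + 72x + 63/2

the result is g(x) = -(7/2)x^3 + 72x + 63/2


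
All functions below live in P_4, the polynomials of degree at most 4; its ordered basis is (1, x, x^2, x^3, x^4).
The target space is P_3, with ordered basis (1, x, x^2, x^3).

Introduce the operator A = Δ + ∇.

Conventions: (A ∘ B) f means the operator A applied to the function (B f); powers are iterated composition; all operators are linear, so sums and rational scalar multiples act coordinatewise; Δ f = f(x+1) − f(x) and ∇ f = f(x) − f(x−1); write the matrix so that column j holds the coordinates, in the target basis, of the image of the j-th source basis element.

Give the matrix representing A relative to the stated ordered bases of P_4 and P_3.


image of 1: 0
image of x: 2
image of x^2: 4x
image of x^3: 6x^2 + 2
image of x^4: 8x^3 + 8x
each image's coordinates form column j of the matrix

the matrix is [[0, 2, 0, 2, 0]; [0, 0, 4, 0, 8]; [0, 0, 0, 6, 0]; [0, 0, 0, 0, 8]] (rows listed top to bottom)


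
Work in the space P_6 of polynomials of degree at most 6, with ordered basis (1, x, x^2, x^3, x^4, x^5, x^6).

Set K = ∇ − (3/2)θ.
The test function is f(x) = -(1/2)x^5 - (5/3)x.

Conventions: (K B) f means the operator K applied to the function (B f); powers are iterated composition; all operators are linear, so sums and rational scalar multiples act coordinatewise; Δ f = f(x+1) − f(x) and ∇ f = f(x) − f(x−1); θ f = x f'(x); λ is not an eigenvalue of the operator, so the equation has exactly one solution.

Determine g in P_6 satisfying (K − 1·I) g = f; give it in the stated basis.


the result is g(x) = (1/17)x^5 + (5/119)x^4 - (100/1309)x^3 + (5/187)x^2 + (2864/3927)x + 2525/3927

write g with unknown coordinates in the stated basis and equate coefficients in (K − 1·I) g = f
solving from the highest basis element down gives g = (1/17)x^5 + (5/119)x^4 - (100/1309)x^3 + (5/187)x^2 + (2864/3927)x + 2525/3927
check: K g = -(15/34)x^5 + (5/119)x^4 - (100/1309)x^3 + (5/187)x^2 - (1227/1309)x + 2525/3927
so K g − 1·g = -(1/2)x^5 - (5/3)x = f ✓


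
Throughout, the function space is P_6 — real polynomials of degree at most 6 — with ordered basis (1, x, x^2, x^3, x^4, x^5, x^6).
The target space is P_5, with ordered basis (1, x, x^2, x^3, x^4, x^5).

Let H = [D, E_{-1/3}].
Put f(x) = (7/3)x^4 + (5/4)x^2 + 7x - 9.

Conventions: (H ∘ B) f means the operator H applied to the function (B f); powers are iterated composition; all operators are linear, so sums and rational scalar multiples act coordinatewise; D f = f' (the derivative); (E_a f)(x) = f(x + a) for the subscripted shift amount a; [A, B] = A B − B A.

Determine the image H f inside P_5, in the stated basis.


E_{-1/3} f = (7/3)x^4 - (28/9)x^3 + (101/36)x^2 + (943/162)x - 10853/972
D E_{-1/3} f = (28/3)x^3 - (28/3)x^2 + (101/18)x + 943/162
D f = (28/3)x^3 + (5/2)x + 7
E_{-1/3} D f = (28/3)x^3 - (28/3)x^2 + (101/18)x + 943/162
[D, E_{-1/3}] f = 0

the image equals g(x) = 0


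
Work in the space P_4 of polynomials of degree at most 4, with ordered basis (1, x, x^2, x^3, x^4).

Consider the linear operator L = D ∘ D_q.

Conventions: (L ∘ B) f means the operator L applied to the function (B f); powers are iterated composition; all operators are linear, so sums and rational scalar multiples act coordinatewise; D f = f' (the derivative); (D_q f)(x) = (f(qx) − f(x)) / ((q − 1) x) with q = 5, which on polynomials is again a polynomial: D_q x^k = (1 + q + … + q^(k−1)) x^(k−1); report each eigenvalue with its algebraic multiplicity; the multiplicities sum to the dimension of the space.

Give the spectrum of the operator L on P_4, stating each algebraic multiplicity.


image of 1: 0
image of x: 0
image of x^2: 6
image of x^3: 62x
image of x^4: 468x^2
the matrix is upper triangular; its diagonal is (0, 0, 0, 0, 0)
for a triangular matrix the eigenvalues are the diagonal entries, with algebraic multiplicity their repetition count

λ = 0 (multiplicity 5)


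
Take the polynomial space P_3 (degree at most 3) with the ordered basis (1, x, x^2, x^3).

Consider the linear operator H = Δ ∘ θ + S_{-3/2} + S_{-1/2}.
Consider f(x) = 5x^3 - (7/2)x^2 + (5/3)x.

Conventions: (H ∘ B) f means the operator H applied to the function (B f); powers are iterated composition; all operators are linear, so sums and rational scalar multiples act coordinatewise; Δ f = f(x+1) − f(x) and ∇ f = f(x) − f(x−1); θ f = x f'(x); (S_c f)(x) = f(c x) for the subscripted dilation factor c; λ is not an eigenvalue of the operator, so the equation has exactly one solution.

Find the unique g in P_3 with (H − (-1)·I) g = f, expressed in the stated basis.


g(x) = -2x^3 + (29/7)x^2 - (65/21)x + 17/63

write g with unknown coordinates in the stated basis and equate coefficients in (H − (-1)·I) g = f
solving from the highest basis element down gives g = -2x^3 + (29/7)x^2 - (65/21)x + 17/63
check: H g = 7x^3 - (107/14)x^2 + (100/21)x - 17/63
so H g − (-1)·g = 5x^3 - (7/2)x^2 + (5/3)x = f ✓


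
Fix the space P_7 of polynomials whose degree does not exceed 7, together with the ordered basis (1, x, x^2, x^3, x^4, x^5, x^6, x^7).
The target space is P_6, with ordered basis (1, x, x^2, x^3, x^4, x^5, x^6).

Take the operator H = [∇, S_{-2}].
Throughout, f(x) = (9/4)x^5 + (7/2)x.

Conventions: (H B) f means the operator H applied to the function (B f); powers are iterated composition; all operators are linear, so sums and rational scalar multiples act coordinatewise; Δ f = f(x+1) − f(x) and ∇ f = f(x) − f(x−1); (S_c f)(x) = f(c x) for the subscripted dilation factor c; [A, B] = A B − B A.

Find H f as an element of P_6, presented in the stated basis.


S_{-2} f = -72x^5 - 7x
∇ S_{-2} f = -360x^4 + 720x^3 - 720x^2 + 360x - 79
∇ f = (45/4)x^4 - (45/2)x^3 + (45/2)x^2 - (45/4)x + 23/4
S_{-2} ∇ f = 180x^4 + 180x^3 + 90x^2 + (45/2)x + 23/4
[∇, S_{-2}] f = -540x^4 + 540x^3 - 810x^2 + (675/2)x - 339/4

the image equals g(x) = -540x^4 + 540x^3 - 810x^2 + (675/2)x - 339/4


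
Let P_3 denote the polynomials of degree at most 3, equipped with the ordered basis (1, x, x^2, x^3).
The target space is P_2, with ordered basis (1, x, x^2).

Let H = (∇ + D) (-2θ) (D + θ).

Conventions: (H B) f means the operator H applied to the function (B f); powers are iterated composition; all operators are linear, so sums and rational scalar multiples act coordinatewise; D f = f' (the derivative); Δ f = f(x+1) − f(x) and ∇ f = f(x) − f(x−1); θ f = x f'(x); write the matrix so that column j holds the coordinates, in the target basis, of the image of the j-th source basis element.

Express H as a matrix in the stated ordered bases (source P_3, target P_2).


the matrix is [[0, -4, 0, -6]; [0, 0, -32, 6]; [0, 0, 0, -108]] (rows listed top to bottom)

image of 1: 0
image of x: -4
image of x^2: -32x
image of x^3: -108x^2 + 6x - 6
each image's coordinates form column j of the matrix


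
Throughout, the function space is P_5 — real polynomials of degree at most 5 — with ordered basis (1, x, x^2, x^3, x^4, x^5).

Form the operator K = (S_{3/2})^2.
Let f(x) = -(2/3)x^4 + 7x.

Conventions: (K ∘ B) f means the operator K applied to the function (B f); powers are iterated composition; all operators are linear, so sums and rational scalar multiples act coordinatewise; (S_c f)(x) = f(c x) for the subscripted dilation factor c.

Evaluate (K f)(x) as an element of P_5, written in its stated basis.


S_{3/2} f = -(27/8)x^4 + (21/2)x
S_{3/2} S_{3/2} f = -(2187/128)x^4 + (63/4)x

g(x) = -(2187/128)x^4 + (63/4)x


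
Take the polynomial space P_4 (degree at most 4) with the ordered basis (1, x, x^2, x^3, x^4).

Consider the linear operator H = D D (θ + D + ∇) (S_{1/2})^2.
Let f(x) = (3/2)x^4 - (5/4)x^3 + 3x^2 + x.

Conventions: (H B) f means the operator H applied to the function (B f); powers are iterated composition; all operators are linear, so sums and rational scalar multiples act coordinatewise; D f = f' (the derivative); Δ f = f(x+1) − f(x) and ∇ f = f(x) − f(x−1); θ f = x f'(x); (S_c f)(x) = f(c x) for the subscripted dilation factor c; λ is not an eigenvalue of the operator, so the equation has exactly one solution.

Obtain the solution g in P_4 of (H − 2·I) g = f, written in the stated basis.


the image equals g(x) = -(3/4)x^4 + (5/8)x^3 - (201/128)x^2 - (247/512)x - 123/1024

write g with unknown coordinates in the stated basis and equate coefficients in (H − 2·I) g = f
solving from the highest basis element down gives g = -(3/4)x^4 + (5/8)x^3 - (201/128)x^2 - (247/512)x - 123/1024
check: H g = -(9/64)x^2 + (9/256)x - 123/512
so H g − 2·g = (3/2)x^4 - (5/4)x^3 + 3x^2 + x = f ✓


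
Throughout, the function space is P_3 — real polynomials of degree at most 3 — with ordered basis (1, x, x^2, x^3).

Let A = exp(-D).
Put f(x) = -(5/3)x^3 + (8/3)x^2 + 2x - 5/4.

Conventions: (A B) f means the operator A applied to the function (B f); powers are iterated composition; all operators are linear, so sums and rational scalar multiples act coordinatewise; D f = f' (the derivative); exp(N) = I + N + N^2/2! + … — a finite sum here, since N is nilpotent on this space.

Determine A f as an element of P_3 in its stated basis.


g(x) = -(5/3)x^3 + (23/3)x^2 - (25/3)x + 13/12

order-1 term: 5x^2 - (16/3)x - 2
order-2 term: -5x + 8/3
order-3 term: 5/3
the series for exp(-D) f terminates at order 3
exp(-D) f = -(5/3)x^3 + (23/3)x^2 - (25/3)x + 13/12


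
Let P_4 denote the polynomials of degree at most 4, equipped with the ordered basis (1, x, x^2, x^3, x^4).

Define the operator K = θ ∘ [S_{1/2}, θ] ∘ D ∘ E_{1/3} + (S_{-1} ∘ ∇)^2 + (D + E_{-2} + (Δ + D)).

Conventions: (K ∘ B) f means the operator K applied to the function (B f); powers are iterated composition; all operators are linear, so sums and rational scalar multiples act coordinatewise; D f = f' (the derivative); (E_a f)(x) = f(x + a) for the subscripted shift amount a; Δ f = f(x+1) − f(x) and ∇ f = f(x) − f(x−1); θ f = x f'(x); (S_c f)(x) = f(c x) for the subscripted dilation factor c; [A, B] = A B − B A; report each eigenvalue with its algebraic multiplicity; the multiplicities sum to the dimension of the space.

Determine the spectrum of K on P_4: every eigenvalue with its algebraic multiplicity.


image of 1: 1
image of x: x + 1
image of x^2: x^2 + 2x + 3
image of x^3: x^3 + 3x^2 + 9x - 7
image of x^4: x^4 + 4x^3 + 18x^2 - 28x + 15
the matrix is upper triangular; its diagonal is (1, 1, 1, 1, 1)
for a triangular matrix the eigenvalues are the diagonal entries, with algebraic multiplicity their repetition count

λ = 1 (multiplicity 5)


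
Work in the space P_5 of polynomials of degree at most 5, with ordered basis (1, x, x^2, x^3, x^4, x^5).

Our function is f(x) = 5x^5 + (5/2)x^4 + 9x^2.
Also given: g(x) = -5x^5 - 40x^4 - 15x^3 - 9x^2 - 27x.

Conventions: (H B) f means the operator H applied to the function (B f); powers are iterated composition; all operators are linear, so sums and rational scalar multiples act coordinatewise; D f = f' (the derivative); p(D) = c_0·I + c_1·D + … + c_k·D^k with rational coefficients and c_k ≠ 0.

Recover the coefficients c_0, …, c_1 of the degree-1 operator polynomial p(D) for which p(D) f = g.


c_0 = -1, c_1 = -3/2

D^0 f = 5x^5 + (5/2)x^4 + 9x^2
D^1 f = 25x^4 + 10x^3 + 18x
matching coefficients of g against c_0 f + c_1 Df + … from the top degree down determines the c_i
solution: c_0 = -1, c_1 = -3/2


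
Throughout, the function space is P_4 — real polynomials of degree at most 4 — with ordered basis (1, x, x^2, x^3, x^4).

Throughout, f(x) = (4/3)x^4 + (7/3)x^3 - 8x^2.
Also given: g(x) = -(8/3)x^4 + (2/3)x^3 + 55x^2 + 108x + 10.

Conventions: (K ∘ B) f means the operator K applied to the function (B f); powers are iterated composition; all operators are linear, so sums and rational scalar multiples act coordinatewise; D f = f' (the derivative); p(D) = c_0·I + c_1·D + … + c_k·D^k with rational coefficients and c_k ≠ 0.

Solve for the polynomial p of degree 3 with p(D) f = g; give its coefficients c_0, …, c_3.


D^0 f = (4/3)x^4 + (7/3)x^3 - 8x^2
D^1 f = (16/3)x^3 + 7x^2 - 16x
D^2 f = 16x^2 + 14x - 16
D^3 f = 32x + 14
matching coefficients of g against c_0 f + c_1 Df + … from the top degree down determines the c_i
solution: c_0 = -2, c_1 = 1, c_2 = 2, c_3 = 3

c_0 = -2, c_1 = 1, c_2 = 2, c_3 = 3


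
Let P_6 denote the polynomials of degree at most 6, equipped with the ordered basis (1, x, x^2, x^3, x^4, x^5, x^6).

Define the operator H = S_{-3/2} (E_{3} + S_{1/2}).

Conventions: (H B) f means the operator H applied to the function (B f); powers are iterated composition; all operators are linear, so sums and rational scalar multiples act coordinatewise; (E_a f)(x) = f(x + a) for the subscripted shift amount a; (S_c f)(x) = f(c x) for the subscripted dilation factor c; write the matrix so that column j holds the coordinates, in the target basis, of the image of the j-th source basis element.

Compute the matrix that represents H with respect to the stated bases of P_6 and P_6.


image of 1: 2
image of x: -(9/4)x + 3
image of x^2: (45/16)x^2 - 9x + 9
image of x^3: -(243/64)x^3 + (81/4)x^2 - (81/2)x + 27
image of x^4: (1377/256)x^4 - (81/2)x^3 + (243/2)x^2 - 162x + 81
image of x^5: -(8019/1024)x^5 + (1215/16)x^4 - (1215/4)x^3 + (1215/2)x^2 - (1215/2)x + 243
image of x^6: (47385/4096)x^6 - (2187/16)x^5 + (10935/16)x^4 - (3645/2)x^3 + (10935/4)x^2 - 2187x + 729
each image's coordinates form column j of the matrix

the matrix is [[2, 3, 9, 27, 81, 243, 729]; [0, -9/4, -9, -81/2, -162, -1215/2, -2187]; [0, 0, 45/16, 81/4, 243/2, 1215/2, 10935/4]; [0, 0, 0, -243/64, -81/2, -1215/4, -3645/2]; [0, 0, 0, 0, 1377/256, 1215/16, 10935/16]; [0, 0, 0, 0, 0, -8019/1024, -2187/16]; [0, 0, 0, 0, 0, 0, 47385/4096]] (rows listed top to bottom)


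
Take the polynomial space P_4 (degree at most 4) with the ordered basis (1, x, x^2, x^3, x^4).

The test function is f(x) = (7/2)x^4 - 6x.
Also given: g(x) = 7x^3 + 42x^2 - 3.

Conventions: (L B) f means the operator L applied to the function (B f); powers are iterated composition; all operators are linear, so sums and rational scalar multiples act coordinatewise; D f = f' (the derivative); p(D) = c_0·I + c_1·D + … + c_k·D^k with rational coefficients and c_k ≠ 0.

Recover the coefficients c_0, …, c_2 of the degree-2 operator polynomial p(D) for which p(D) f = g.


p(D) = (1/2)·D + D^2, i.e. c_0 = 0, c_1 = 1/2, c_2 = 1

D^0 f = (7/2)x^4 - 6x
D^1 f = 14x^3 - 6
D^2 f = 42x^2
matching coefficients of g against c_0 f + c_1 Df + … from the top degree down determines the c_i
solution: c_0 = 0, c_1 = 1/2, c_2 = 1


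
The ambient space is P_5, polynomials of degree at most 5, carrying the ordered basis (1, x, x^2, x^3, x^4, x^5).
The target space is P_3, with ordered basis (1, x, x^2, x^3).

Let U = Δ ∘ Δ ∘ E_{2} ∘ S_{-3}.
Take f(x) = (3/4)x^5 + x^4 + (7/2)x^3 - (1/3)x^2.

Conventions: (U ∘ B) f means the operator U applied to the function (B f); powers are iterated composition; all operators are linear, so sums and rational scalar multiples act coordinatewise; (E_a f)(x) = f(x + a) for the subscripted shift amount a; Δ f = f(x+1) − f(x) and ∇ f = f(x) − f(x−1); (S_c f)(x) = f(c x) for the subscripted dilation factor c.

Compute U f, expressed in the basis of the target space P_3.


S_{-3} f = -(729/4)x^5 + 81x^4 - (189/2)x^3 - 3x^2
E_{2} S_{-3} f = -(729/4)x^5 - (3483/2)x^4 - (13473/2)x^3 - 13206x^2 - 13134x - 5304
Δ E_{2} S_{-3} f = -(3645/4)x^4 - (17577/2)x^3 - 32481x^2 - (217995/4)x - 140001/4
Δ (Δ ∘ E_{2} ∘ S_{-3}) f = -3645x^3 - 31833x^2 - (189945/2)x - 193359/2

the image equals g(x) = -3645x^3 - 31833x^2 - (189945/2)x - 193359/2


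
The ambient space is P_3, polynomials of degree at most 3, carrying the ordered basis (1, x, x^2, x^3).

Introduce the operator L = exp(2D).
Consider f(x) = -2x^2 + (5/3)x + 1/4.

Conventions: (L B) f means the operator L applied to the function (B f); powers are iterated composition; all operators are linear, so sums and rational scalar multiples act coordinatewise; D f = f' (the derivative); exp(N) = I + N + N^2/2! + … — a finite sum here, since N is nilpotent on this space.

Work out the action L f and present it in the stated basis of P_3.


order-1 term: -8x + 10/3
order-2 term: -8
the series for exp(2D) f terminates at order 2
exp(2D) f = -2x^2 - (19/3)x - 53/12

the result is g(x) = -2x^2 - (19/3)x - 53/12


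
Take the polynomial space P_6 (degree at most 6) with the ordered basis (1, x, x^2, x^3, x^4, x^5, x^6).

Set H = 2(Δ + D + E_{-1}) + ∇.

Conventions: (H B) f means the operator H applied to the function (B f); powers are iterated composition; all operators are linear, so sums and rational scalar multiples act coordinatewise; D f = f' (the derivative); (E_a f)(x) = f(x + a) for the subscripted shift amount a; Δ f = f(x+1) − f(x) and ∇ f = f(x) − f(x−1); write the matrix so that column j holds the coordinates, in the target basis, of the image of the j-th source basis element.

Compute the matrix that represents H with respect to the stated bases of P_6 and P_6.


image of 1: 2
image of x: 2x + 3
image of x^2: 2x^2 + 6x + 3
image of x^3: 2x^3 + 9x^2 + 9x + 1
image of x^4: 2x^4 + 12x^3 + 18x^2 + 4x + 3
image of x^5: 2x^5 + 15x^4 + 30x^3 + 10x^2 + 15x + 1
image of x^6: 2x^6 + 18x^5 + 45x^4 + 20x^3 + 45x^2 + 6x + 3
each image's coordinates form column j of the matrix

the matrix is [[2, 3, 3, 1, 3, 1, 3]; [0, 2, 6, 9, 4, 15, 6]; [0, 0, 2, 9, 18, 10, 45]; [0, 0, 0, 2, 12, 30, 20]; [0, 0, 0, 0, 2, 15, 45]; [0, 0, 0, 0, 0, 2, 18]; [0, 0, 0, 0, 0, 0, 2]] (rows listed top to bottom)
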